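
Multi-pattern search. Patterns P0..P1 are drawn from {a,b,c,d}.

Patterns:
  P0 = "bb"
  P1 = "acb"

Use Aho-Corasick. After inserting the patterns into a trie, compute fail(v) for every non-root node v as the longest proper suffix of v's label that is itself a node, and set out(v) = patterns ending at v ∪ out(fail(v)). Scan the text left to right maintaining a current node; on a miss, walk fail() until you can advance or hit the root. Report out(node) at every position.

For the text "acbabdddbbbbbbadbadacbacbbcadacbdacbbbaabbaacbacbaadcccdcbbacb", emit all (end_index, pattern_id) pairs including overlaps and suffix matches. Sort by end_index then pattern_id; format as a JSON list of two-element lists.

Construct AC machine:
Trie (insert patterns):
  0='ε' goto a→3 b→1
  1='b' goto b→2
  2='bb' goto ·  ←P0
  3='a' goto c→4
  4='ac' goto b→5
  5='acb' goto ·  ←P1

BFS fail/out derivation:
  n1('b'): parent n0 fail=0; on 'b' 0 → fail=0;  out ∅∪∅=∅
  n3('a'): parent n0 fail=0; on 'a' 0 → fail=0;  out ∅∪∅=∅
  n2('bb'): parent n1 fail=0; on 'b' 0 → fail=1;  out {0}∪∅={0}
  n4('ac'): parent n3 fail=0; on 'c' 0 → fail=0;  out ∅∪∅=∅
  n5('acb'): parent n4 fail=0; on 'b' 0 → fail=1;  out {1}∪∅={1}

Scan:
[0] read 'a'  n0⇒n3
[1] read 'c'  n3⇒n4
[2] read 'b'  n4⇒n5  → match P1@[0:2]
[3] read 'a'  n5⇒n3 (via fail)
[4] read 'b'  n3⇒n1 (via fail)
[5] read 'd'  n1⇒n0 (via fail)
[6] read 'd'  n0⇒n0
[7] read 'd'  n0⇒n0
[8] read 'b'  n0⇒n1
[9] read 'b'  n1⇒n2  → match P0@[8:9]
[10] read 'b'  n2⇒n2 (via fail)  → match P0@[9:10]
[11] read 'b'  n2⇒n2 (via fail)  → match P0@[10:11]
[12] read 'b'  n2⇒n2 (via fail)  → match P0@[11:12]
[13] read 'b'  n2⇒n2 (via fail)  → match P0@[12:13]
[14] read 'a'  n2⇒n3 (via fail)
[15] read 'd'  n3⇒n0 (via fail)
[16] read 'b'  n0⇒n1
[17] read 'a'  n1⇒n3 (via fail)
[18] read 'd'  n3⇒n0 (via fail)
[19] read 'a'  n0⇒n3
[20] read 'c'  n3⇒n4
[21] read 'b'  n4⇒n5  → match P1@[19:21]
[22] read 'a'  n5⇒n3 (via fail)
[23] read 'c'  n3⇒n4
[24] read 'b'  n4⇒n5  → match P1@[22:24]
[25] read 'b'  n5⇒n2 (via fail)  → match P0@[24:25]
[26] read 'c'  n2⇒n0 (via fail)
[27] read 'a'  n0⇒n3
[28] read 'd'  n3⇒n0 (via fail)
[29] read 'a'  n0⇒n3
[30] read 'c'  n3⇒n4
[31] read 'b'  n4⇒n5  → match P1@[29:31]
[32] read 'd'  n5⇒n0 (via fail)
[33] read 'a'  n0⇒n3
[34] read 'c'  n3⇒n4
[35] read 'b'  n4⇒n5  → match P1@[33:35]
[36] read 'b'  n5⇒n2 (via fail)  → match P0@[35:36]
[37] read 'b'  n2⇒n2 (via fail)  → match P0@[36:37]
[38] read 'a'  n2⇒n3 (via fail)
[39] read 'a'  n3⇒n3 (via fail)
[40] read 'b'  n3⇒n1 (via fail)
[41] read 'b'  n1⇒n2  → match P0@[40:41]
[42] read 'a'  n2⇒n3 (via fail)
[43] read 'a'  n3⇒n3 (via fail)
[44] read 'c'  n3⇒n4
[45] read 'b'  n4⇒n5  → match P1@[43:45]
[46] read 'a'  n5⇒n3 (via fail)
[47] read 'c'  n3⇒n4
[48] read 'b'  n4⇒n5  → match P1@[46:48]
[49] read 'a'  n5⇒n3 (via fail)
[50] read 'a'  n3⇒n3 (via fail)
[51] read 'd'  n3⇒n0 (via fail)
[52] read 'c'  n0⇒n0
[53] read 'c'  n0⇒n0
[54] read 'c'  n0⇒n0
[55] read 'd'  n0⇒n0
[56] read 'c'  n0⇒n0
[57] read 'b'  n0⇒n1
[58] read 'b'  n1⇒n2  → match P0@[57:58]
[59] read 'a'  n2⇒n3 (via fail)
[60] read 'c'  n3⇒n4
[61] read 'b'  n4⇒n5  → match P1@[59:61]

Matches: [[2,1],[9,0],[10,0],[11,0],[12,0],[13,0],[21,1],[24,1],[25,0],[31,1],[35,1],[36,0],[37,0],[41,0],[45,1],[48,1],[58,0],[61,1]]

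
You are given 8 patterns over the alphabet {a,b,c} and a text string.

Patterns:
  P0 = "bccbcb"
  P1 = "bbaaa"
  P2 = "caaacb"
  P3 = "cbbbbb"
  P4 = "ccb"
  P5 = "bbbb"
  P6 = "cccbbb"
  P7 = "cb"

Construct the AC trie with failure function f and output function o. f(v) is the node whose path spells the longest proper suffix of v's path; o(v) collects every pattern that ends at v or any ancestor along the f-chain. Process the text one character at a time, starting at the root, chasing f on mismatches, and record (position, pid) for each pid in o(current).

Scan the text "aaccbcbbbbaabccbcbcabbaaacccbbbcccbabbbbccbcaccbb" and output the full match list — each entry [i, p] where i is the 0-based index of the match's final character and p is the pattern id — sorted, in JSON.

Build automaton:
Trie (insert patterns):
  0='ε' goto b→1 c→11
  1='b' goto b→7 c→2
  2='bc' goto c→3
  3='bcc' goto b→4
  4='bccb' goto c→5
  5='bccbc' goto b→6
  6='bccbcb' goto ·  [P0 ends]
  7='bb' goto a→8 b→24
  8='bba' goto a→9
  9='bbaa' goto a→10
  10='bbaaa' goto ·  [P1 ends]
  11='c' goto a→12 b→17 c→22
  12='ca' goto a→13
  13='caa' goto a→14
  14='caaa' goto c→15
  15='caaac' goto b→16
  16='caaacb' goto ·  [P2 ends]
  17='cb' goto b→18  [P7 ends]
  18='cbb' goto b→19
  19='cbbb' goto b→20
  20='cbbbb' goto b→21
  21='cbbbbb' goto ·  [P3 ends]
  22='cc' goto b→23 c→26
  23='ccb' goto ·  [P4 ends]
  24='bbb' goto b→25
  25='bbbb' goto ·  [P5 ends]
  26='ccc' goto b→27
  27='cccb' goto b→28
  28='cccbb' goto b→29
  29='cccbbb' goto ·  [P6 ends]

Failure links (BFS by depth):
  fail(1) 'b': from fail(0)=0 chase 'b': 0 ⇒ 0;  out=∅∪out(0)=∅
  fail(11) 'c': from fail(0)=0 chase 'c': 0 ⇒ 0;  out=∅∪out(0)=∅
  fail(2) 'bc': from fail(1)=0 chase 'c': 0 ⇒ 11;  out=∅∪out(11)=∅
  fail(7) 'bb': from fail(1)=0 chase 'b': 0 ⇒ 1;  out=∅∪out(1)=∅
  fail(12) 'ca': from fail(11)=0 chase 'a': 0 ⇒ 0;  out=∅∪out(0)=∅
  fail(17) 'cb': from fail(11)=0 chase 'b': 0 ⇒ 1;  out={7}∪out(1)={7}
  fail(22) 'cc': from fail(11)=0 chase 'c': 0 ⇒ 11;  out=∅∪out(11)=∅
  fail(3) 'bcc': from fail(2)=11 chase 'c': 11 ⇒ 22;  out=∅∪out(22)=∅
  fail(8) 'bba': from fail(7)=1 chase 'a': 1→0 ⇒ 0;  out=∅∪out(0)=∅
  fail(13) 'caa': from fail(12)=0 chase 'a': 0 ⇒ 0;  out=∅∪out(0)=∅
  fail(18) 'cbb': from fail(17)=1 chase 'b': 1 ⇒ 7;  out=∅∪out(7)=∅
  fail(23) 'ccb': from fail(22)=11 chase 'b': 11 ⇒ 17;  out={4}∪out(17)={4,7}
  fail(24) 'bbb': from fail(7)=1 chase 'b': 1 ⇒ 7;  out=∅∪out(7)=∅
  fail(26) 'ccc': from fail(22)=11 chase 'c': 11 ⇒ 22;  out=∅∪out(22)=∅
  fail(4) 'bccb': from fail(3)=22 chase 'b': 22 ⇒ 23;  out=∅∪out(23)={4,7}
  fail(9) 'bbaa': from fail(8)=0 chase 'a': 0 ⇒ 0;  out=∅∪out(0)=∅
  fail(14) 'caaa': from fail(13)=0 chase 'a': 0 ⇒ 0;  out=∅∪out(0)=∅
  fail(19) 'cbbb': from fail(18)=7 chase 'b': 7 ⇒ 24;  out=∅∪out(24)=∅
  fail(25) 'bbbb': from fail(24)=7 chase 'b': 7 ⇒ 24;  out={5}∪out(24)={5}
  fail(27) 'cccb': from fail(26)=22 chase 'b': 22 ⇒ 23;  out=∅∪out(23)={4,7}
  fail(5) 'bccbc': from fail(4)=23 chase 'c': 23→17→1 ⇒ 2;  out=∅∪out(2)=∅
  fail(10) 'bbaaa': from fail(9)=0 chase 'a': 0 ⇒ 0;  out={1}∪out(0)={1}
  fail(15) 'caaac': from fail(14)=0 chase 'c': 0 ⇒ 11;  out=∅∪out(11)=∅
  fail(20) 'cbbbb': from fail(19)=24 chase 'b': 24 ⇒ 25;  out=∅∪out(25)={5}
  fail(28) 'cccbb': from fail(27)=23 chase 'b': 23→17 ⇒ 18;  out=∅∪out(18)=∅
  fail(6) 'bccbcb': from fail(5)=2 chase 'b': 2→11 ⇒ 17;  out={0}∪out(17)={0,7}
  fail(16) 'caaacb': from fail(15)=11 chase 'b': 11 ⇒ 17;  out={2}∪out(17)={2,7}
  fail(21) 'cbbbbb': from fail(20)=25 chase 'b': 25→24 ⇒ 25;  out={3}∪out(25)={3,5}
  fail(29) 'cccbbb': from fail(28)=18 chase 'b': 18 ⇒ 19;  out={6}∪out(19)={6}

Text stream:
pos 0 'a': at 0
pos 1 'a': at 0
pos 2 'c': at 11
pos 3 'c': at 22
pos 4 'b': at 23  ** P4@[2:4],P7@[3:4]
pos 5 'c': at 2 ·f
pos 6 'b': at 17 ·f  ** P7@[5:6]
pos 7 'b': at 18
pos 8 'b': at 19
pos 9 'b': at 20  ** P5@[6:9]
pos 10 'a': at 8 ·f
pos 11 'a': at 9
pos 12 'b': at 1 ·f
pos 13 'c': at 2
pos 14 'c': at 3
pos 15 'b': at 4  ** P4@[13:15],P7@[14:15]
pos 16 'c': at 5
pos 17 'b': at 6  ** P0@[12:17],P7@[16:17]
pos 18 'c': at 2 ·f
pos 19 'a': at 12 ·f
pos 20 'b': at 1 ·f
pos 21 'b': at 7
pos 22 'a': at 8
pos 23 'a': at 9
pos 24 'a': at 10  ** P1@[20:24]
pos 25 'c': at 11 ·f
pos 26 'c': at 22
pos 27 'c': at 26
pos 28 'b': at 27  ** P4@[26:28],P7@[27:28]
pos 29 'b': at 28
pos 30 'b': at 29  ** P6@[25:30]
pos 31 'c': at 2 ·f
pos 32 'c': at 3
pos 33 'c': at 26 ·f
pos 34 'b': at 27  ** P4@[32:34],P7@[33:34]
pos 35 'a': at 0 ·f
pos 36 'b': at 1
pos 37 'b': at 7
pos 38 'b': at 24
pos 39 'b': at 25  ** P5@[36:39]
pos 40 'c': at 2 ·f
pos 41 'c': at 3
pos 42 'b': at 4  ** P4@[40:42],P7@[41:42]
pos 43 'c': at 5
pos 44 'a': at 12 ·f
pos 45 'c': at 11 ·f
pos 46 'c': at 22
pos 47 'b': at 23  ** P4@[45:47],P7@[46:47]
pos 48 'b': at 18 ·f

Matches: [[4,4],[4,7],[6,7],[9,5],[15,4],[15,7],[17,0],[17,7],[24,1],[28,4],[28,7],[30,6],[34,4],[34,7],[39,5],[42,4],[42,7],[47,4],[47,7]]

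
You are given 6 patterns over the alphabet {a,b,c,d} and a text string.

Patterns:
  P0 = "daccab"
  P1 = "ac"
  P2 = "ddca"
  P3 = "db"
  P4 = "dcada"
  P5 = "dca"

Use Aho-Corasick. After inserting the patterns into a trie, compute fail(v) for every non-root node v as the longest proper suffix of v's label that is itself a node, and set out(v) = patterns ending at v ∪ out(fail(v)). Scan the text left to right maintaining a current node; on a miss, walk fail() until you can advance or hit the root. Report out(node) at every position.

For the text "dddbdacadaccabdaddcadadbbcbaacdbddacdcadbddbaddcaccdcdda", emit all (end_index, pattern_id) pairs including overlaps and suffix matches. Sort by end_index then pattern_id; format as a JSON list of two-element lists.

Construct AC machine:
Trie (insert patterns):
  0='ε' goto a→7 d→1
  1='d' goto a→2 b→12 c→13 d→9
  2='da' goto c→3
  3='dac' goto c→4
  4='dacc' goto a→5
  5='dacca' goto b→6
  6='daccab' goto ·  [P0 ends]
  7='a' goto c→8
  8='ac' goto ·  [P1 ends]
  9='dd' goto c→10
  10='ddc' goto a→11
  11='ddca' goto ·  [P2 ends]
  12='db' goto ·  [P3 ends]
  13='dc' goto a→14
  14='dca' goto d→15  [P5 ends]
  15='dcad' goto a→16
  16='dcada' goto ·  [P4 ends]

Failure links (BFS by depth):
  n1('d'): parent n0 fail=0; on 'd' 0 → fail=0;  out ∅∪∅=∅
  n7('a'): parent n0 fail=0; on 'a' 0 → fail=0;  out ∅∪∅=∅
  n2('da'): parent n1 fail=0; on 'a' 0 → fail=7;  out ∅∪∅=∅
  n8('ac'): parent n7 fail=0; on 'c' 0 → fail=0;  out {1}∪∅={1}
  n9('dd'): parent n1 fail=0; on 'd' 0 → fail=1;  out ∅∪∅=∅
  n12('db'): parent n1 fail=0; on 'b' 0 → fail=0;  out {3}∪∅={3}
  n13('dc'): parent n1 fail=0; on 'c' 0 → fail=0;  out ∅∪∅=∅
  n3('dac'): parent n2 fail=7; on 'c' 7 → fail=8;  out ∅∪{1}={1}
  n10('ddc'): parent n9 fail=1; on 'c' 1 → fail=13;  out ∅∪∅=∅
  n14('dca'): parent n13 fail=0; on 'a' 0 → fail=7;  out {5}∪∅={5}
  n4('dacc'): parent n3 fail=8; on 'c' 8→0 → fail=0;  out ∅∪∅=∅
  n11('ddca'): parent n10 fail=13; on 'a' 13 → fail=14;  out {2}∪{5}={2,5}
  n15('dcad'): parent n14 fail=7; on 'd' 7→0 → fail=1;  out ∅∪∅=∅
  n5('dacca'): parent n4 fail=0; on 'a' 0 → fail=7;  out ∅∪∅=∅
  n16('dcada'): parent n15 fail=1; on 'a' 1 → fail=2;  out {4}∪∅={4}
  n6('daccab'): parent n5 fail=7; on 'b' 7→0 → fail=0;  out {0}∪∅={0}

Run:
pos 0 'd': at 1
pos 1 'd': at 9
pos 2 'd': at 9 (via fail)
pos 3 'b': at 12 (via fail)  emit P3@[2:3]
pos 4 'd': at 1 (via fail)
pos 5 'a': at 2
pos 6 'c': at 3  emit P1@[5:6]
pos 7 'a': at 7 (via fail)
pos 8 'd': at 1 (via fail)
pos 9 'a': at 2
pos 10 'c': at 3  emit P1@[9:10]
pos 11 'c': at 4
pos 12 'a': at 5
pos 13 'b': at 6  emit P0@[8:13]
pos 14 'd': at 1 (via fail)
pos 15 'a': at 2
pos 16 'd': at 1 (via fail)
pos 17 'd': at 9
pos 18 'c': at 10
pos 19 'a': at 11  emit P2@[16:19],P5@[17:19]
pos 20 'd': at 15 (via fail)
pos 21 'a': at 16  emit P4@[17:21]
pos 22 'd': at 1 (via fail)
pos 23 'b': at 12  emit P3@[22:23]
pos 24 'b': at 0 (via fail)
pos 25 'c': at 0
pos 26 'b': at 0
pos 27 'a': at 7
pos 28 'a': at 7 (via fail)
pos 29 'c': at 8  emit P1@[28:29]
pos 30 'd': at 1 (via fail)
pos 31 'b': at 12  emit P3@[30:31]
pos 32 'd': at 1 (via fail)
pos 33 'd': at 9
pos 34 'a': at 2 (via fail)
pos 35 'c': at 3  emit P1@[34:35]
pos 36 'd': at 1 (via fail)
pos 37 'c': at 13
pos 38 'a': at 14  emit P5@[36:38]
pos 39 'd': at 15
pos 40 'b': at 12 (via fail)  emit P3@[39:40]
pos 41 'd': at 1 (via fail)
pos 42 'd': at 9
pos 43 'b': at 12 (via fail)  emit P3@[42:43]
pos 44 'a': at 7 (via fail)
pos 45 'd': at 1 (via fail)
pos 46 'd': at 9
pos 47 'c': at 10
pos 48 'a': at 11  emit P2@[45:48],P5@[46:48]
pos 49 'c': at 8 (via fail)  emit P1@[48:49]
pos 50 'c': at 0 (via fail)
pos 51 'd': at 1
pos 52 'c': at 13
pos 53 'd': at 1 (via fail)
pos 54 'd': at 9
pos 55 'a': at 2 (via fail)

Result: [[3,3],[6,1],[10,1],[13,0],[19,2],[19,5],[21,4],[23,3],[29,1],[31,3],[35,1],[38,5],[40,3],[43,3],[48,2],[48,5],[49,1]]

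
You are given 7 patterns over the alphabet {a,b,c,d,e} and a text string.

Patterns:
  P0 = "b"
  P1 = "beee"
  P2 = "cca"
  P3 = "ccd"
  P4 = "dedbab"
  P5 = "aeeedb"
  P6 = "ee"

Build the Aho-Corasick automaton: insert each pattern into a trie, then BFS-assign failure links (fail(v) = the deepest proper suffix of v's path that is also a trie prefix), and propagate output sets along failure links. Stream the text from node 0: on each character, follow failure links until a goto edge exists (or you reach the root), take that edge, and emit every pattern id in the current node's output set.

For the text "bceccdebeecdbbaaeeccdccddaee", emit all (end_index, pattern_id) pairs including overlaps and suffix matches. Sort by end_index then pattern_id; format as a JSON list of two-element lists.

Build:
Trie nodes:
  0='ε' goto a→15 b→1 c→5 d→9 e→21
  1='b' goto e→2  [P0 ends]
  2='be' goto e→3
  3='bee' goto e→4
  4='beee' goto ·  [P1 ends]
  5='c' goto c→6
  6='cc' goto a→7 d→8
  7='cca' goto ·  [P2 ends]
  8='ccd' goto ·  [P3 ends]
  9='d' goto e→10
  10='de' goto d→11
  11='ded' goto b→12
  12='dedb' goto a→13
  13='dedba' goto b→14
  14='dedbab' goto ·  [P4 ends]
  15='a' goto e→16
  16='ae' goto e→17
  17='aee' goto e→18
  18='aeee' goto d→19
  19='aeeed' goto b→20
  20='aeeedb' goto ·  [P5 ends]
  21='e' goto e→22
  22='ee' goto ·  [P6 ends]

Failure links (BFS by depth):
  n1('b'): parent n0 fail=0; on 'b' 0 → fail=0;  out {0}∪∅={0}
  n5('c'): parent n0 fail=0; on 'c' 0 → fail=0;  out ∅∪∅=∅
  n9('d'): parent n0 fail=0; on 'd' 0 → fail=0;  out ∅∪∅=∅
  n15('a'): parent n0 fail=0; on 'a' 0 → fail=0;  out ∅∪∅=∅
  n21('e'): parent n0 fail=0; on 'e' 0 → fail=0;  out ∅∪∅=∅
  n2('be'): parent n1 fail=0; on 'e' 0 → fail=21;  out ∅∪∅=∅
  n6('cc'): parent n5 fail=0; on 'c' 0 → fail=5;  out ∅∪∅=∅
  n10('de'): parent n9 fail=0; on 'e' 0 → fail=21;  out ∅∪∅=∅
  n16('ae'): parent n15 fail=0; on 'e' 0 → fail=21;  out ∅∪∅=∅
  n22('ee'): parent n21 fail=0; on 'e' 0 → fail=21;  out {6}∪∅={6}
  n3('bee'): parent n2 fail=21; on 'e' 21 → fail=22;  out ∅∪{6}={6}
  n7('cca'): parent n6 fail=5; on 'a' 5→0 → fail=15;  out {2}∪∅={2}
  n8('ccd'): parent n6 fail=5; on 'd' 5→0 → fail=9;  out {3}∪∅={3}
  n11('ded'): parent n10 fail=21; on 'd' 21→0 → fail=9;  out ∅∪∅=∅
  n17('aee'): parent n16 fail=21; on 'e' 21 → fail=22;  out ∅∪{6}={6}
  n4('beee'): parent n3 fail=22; on 'e' 22→21 → fail=22;  out {1}∪{6}={1,6}
  n12('dedb'): parent n11 fail=9; on 'b' 9→0 → fail=1;  out ∅∪{0}={0}
  n18('aeee'): parent n17 fail=22; on 'e' 22→21 → fail=22;  out ∅∪{6}={6}
  n13('dedba'): parent n12 fail=1; on 'a' 1→0 → fail=15;  out ∅∪∅=∅
  n19('aeeed'): parent n18 fail=22; on 'd' 22→21→0 → fail=9;  out ∅∪∅=∅
  n14('dedbab'): parent n13 fail=15; on 'b' 15→0 → fail=1;  out {4}∪{0}={0,4}
  n20('aeeedb'): parent n19 fail=9; on 'b' 9→0 → fail=1;  out {5}∪{0}={0,5}

Run:
pos 0 'b': at 1  emit P0@[0:0]
pos 1 'c': at 5 (via fail)
pos 2 'e': at 21 (via fail)
pos 3 'c': at 5 (via fail)
pos 4 'c': at 6
pos 5 'd': at 8  emit P3@[3:5]
pos 6 'e': at 10 (via fail)
pos 7 'b': at 1 (via fail)  emit P0@[7:7]
pos 8 'e': at 2
pos 9 'e': at 3  emit P6@[8:9]
pos 10 'c': at 5 (via fail)
pos 11 'd': at 9 (via fail)
pos 12 'b': at 1 (via fail)  emit P0@[12:12]
pos 13 'b': at 1 (via fail)  emit P0@[13:13]
pos 14 'a': at 15 (via fail)
pos 15 'a': at 15 (via fail)
pos 16 'e': at 16
pos 17 'e': at 17  emit P6@[16:17]
pos 18 'c': at 5 (via fail)
pos 19 'c': at 6
pos 20 'd': at 8  emit P3@[18:20]
pos 21 'c': at 5 (via fail)
pos 22 'c': at 6
pos 23 'd': at 8  emit P3@[21:23]
pos 24 'd': at 9 (via fail)
pos 25 'a': at 15 (via fail)
pos 26 'e': at 16
pos 27 'e': at 17  emit P6@[26:27]

All matches (sorted): [[0,0],[5,3],[7,0],[9,6],[12,0],[13,0],[17,6],[20,3],[23,3],[27,6]]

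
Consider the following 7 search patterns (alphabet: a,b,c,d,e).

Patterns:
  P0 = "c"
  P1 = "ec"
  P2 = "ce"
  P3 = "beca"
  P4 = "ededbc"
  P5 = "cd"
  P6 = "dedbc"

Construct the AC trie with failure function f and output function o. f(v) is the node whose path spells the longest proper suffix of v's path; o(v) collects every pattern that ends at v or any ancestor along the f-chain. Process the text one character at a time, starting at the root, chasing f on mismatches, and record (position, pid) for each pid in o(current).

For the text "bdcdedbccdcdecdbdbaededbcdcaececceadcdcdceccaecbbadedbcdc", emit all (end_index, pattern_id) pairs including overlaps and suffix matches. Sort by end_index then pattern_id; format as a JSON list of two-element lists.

Build:
Trie (insert patterns):
  n0 'ε': b→5 c→1 d→15 e→2
  n1 'c': d→14 e→4  ←P0
  n2 'e': c→3 d→9
  n3 'ec': ·  ←P1
  n4 'ce': ·  ←P2
  n5 'b': e→6
  n6 'be': c→7
  n7 'bec': a→8
  n8 'beca': ·  ←P3
  n9 'ed': e→10
  n10 'ede': d→11
  n11 'eded': b→12
  n12 'ededb': c→13
  n13 'ededbc': ·  ←P4
  n14 'cd': ·  ←P5
  n15 'd': e→16
  n16 'de': d→17
  n17 'ded': b→18
  n18 'dedb': c→19
  n19 'dedbc': ·  ←P6

BFS fail/out derivation:
  fail(1) 'c': from fail(0)=0 chase 'c': 0 ⇒ 0;  out={0}∪out(0)={0}
  fail(2) 'e': from fail(0)=0 chase 'e': 0 ⇒ 0;  out=∅∪out(0)=∅
  fail(5) 'b': from fail(0)=0 chase 'b': 0 ⇒ 0;  out=∅∪out(0)=∅
  fail(15) 'd': from fail(0)=0 chase 'd': 0 ⇒ 0;  out=∅∪out(0)=∅
  fail(3) 'ec': from fail(2)=0 chase 'c': 0 ⇒ 1;  out={1}∪out(1)={0,1}
  fail(4) 'ce': from fail(1)=0 chase 'e': 0 ⇒ 2;  out={2}∪out(2)={2}
  fail(6) 'be': from fail(5)=0 chase 'e': 0 ⇒ 2;  out=∅∪out(2)=∅
  fail(9) 'ed': from fail(2)=0 chase 'd': 0 ⇒ 15;  out=∅∪out(15)=∅
  fail(14) 'cd': from fail(1)=0 chase 'd': 0 ⇒ 15;  out={5}∪out(15)={5}
  fail(16) 'de': from fail(15)=0 chase 'e': 0 ⇒ 2;  out=∅∪out(2)=∅
  fail(7) 'bec': from fail(6)=2 chase 'c': 2 ⇒ 3;  out=∅∪out(3)={0,1}
  fail(10) 'ede': from fail(9)=15 chase 'e': 15 ⇒ 16;  out=∅∪out(16)=∅
  fail(17) 'ded': from fail(16)=2 chase 'd': 2 ⇒ 9;  out=∅∪out(9)=∅
  fail(8) 'beca': from fail(7)=3 chase 'a': 3→1→0 ⇒ 0;  out={3}∪out(0)={3}
  fail(11) 'eded': from fail(10)=16 chase 'd': 16 ⇒ 17;  out=∅∪out(17)=∅
  fail(18) 'dedb': from fail(17)=9 chase 'b': 9→15→0 ⇒ 5;  out=∅∪out(5)=∅
  fail(12) 'ededb': from fail(11)=17 chase 'b': 17 ⇒ 18;  out=∅∪out(18)=∅
  fail(19) 'dedbc': from fail(18)=5 chase 'c': 5→0 ⇒ 1;  out={6}∪out(1)={0,6}
  fail(13) 'ededbc': from fail(12)=18 chase 'c': 18 ⇒ 19;  out={4}∪out(19)={0,4,6}

Scan:
i=0 'b': node 0→5
i=1 'd': node 5→15 (fail-walked)
i=2 'c': node 15→1 (fail-walked)  emit P0@[2:2]
i=3 'd': node 1→14  emit P5@[2:3]
i=4 'e': node 14→16 (fail-walked)
i=5 'd': node 16→17
i=6 'b': node 17→18
i=7 'c': node 18→19  emit P0@[7:7],P6@[3:7]
i=8 'c': node 19→1 (fail-walked)  emit P0@[8:8]
i=9 'd': node 1→14  emit P5@[8:9]
i=10 'c': node 14→1 (fail-walked)  emit P0@[10:10]
i=11 'd': node 1→14  emit P5@[10:11]
i=12 'e': node 14→16 (fail-walked)
i=13 'c': node 16→3 (fail-walked)  emit P0@[13:13],P1@[12:13]
i=14 'd': node 3→14 (fail-walked)  emit P5@[13:14]
i=15 'b': node 14→5 (fail-walked)
i=16 'd': node 5→15 (fail-walked)
i=17 'b': node 15→5 (fail-walked)
i=18 'a': node 5→0 (fail-walked)
i=19 'e': node 0→2
i=20 'd': node 2→9
i=21 'e': node 9→10
i=22 'd': node 10→11
i=23 'b': node 11→12
i=24 'c': node 12→13  emit P0@[24:24],P4@[19:24],P6@[20:24]
i=25 'd': node 13→14 (fail-walked)  emit P5@[24:25]
i=26 'c': node 14→1 (fail-walked)  emit P0@[26:26]
i=27 'a': node 1→0 (fail-walked)
i=28 'e': node 0→2
i=29 'c': node 2→3  emit P0@[29:29],P1@[28:29]
i=30 'e': node 3→4 (fail-walked)  emit P2@[29:30]
i=31 'c': node 4→3 (fail-walked)  emit P0@[31:31],P1@[30:31]
i=32 'c': node 3→1 (fail-walked)  emit P0@[32:32]
i=33 'e': node 1→4  emit P2@[32:33]
i=34 'a': node 4→0 (fail-walked)
i=35 'd': node 0→15
i=36 'c': node 15→1 (fail-walked)  emit P0@[36:36]
i=37 'd': node 1→14  emit P5@[36:37]
i=38 'c': node 14→1 (fail-walked)  emit P0@[38:38]
i=39 'd': node 1→14  emit P5@[38:39]
i=40 'c': node 14→1 (fail-walked)  emit P0@[40:40]
i=41 'e': node 1→4  emit P2@[40:41]
i=42 'c': node 4→3 (fail-walked)  emit P0@[42:42],P1@[41:42]
i=43 'c': node 3→1 (fail-walked)  emit P0@[43:43]
i=44 'a': node 1→0 (fail-walked)
i=45 'e': node 0→2
i=46 'c': node 2→3  emit P0@[46:46],P1@[45:46]
i=47 'b': node 3→5 (fail-walked)
i=48 'b': node 5→5 (fail-walked)
i=49 'a': node 5→0 (fail-walked)
i=50 'd': node 0→15
i=51 'e': node 15→16
i=52 'd': node 16→17
i=53 'b': node 17→18
i=54 'c': node 18→19  emit P0@[54:54],P6@[50:54]
i=55 'd': node 19→14 (fail-walked)  emit P5@[54:55]
i=56 'c': node 14→1 (fail-walked)  emit P0@[56:56]

Result: [[2,0],[3,5],[7,0],[7,6],[8,0],[9,5],[10,0],[11,5],[13,0],[13,1],[14,5],[24,0],[24,4],[24,6],[25,5],[26,0],[29,0],[29,1],[30,2],[31,0],[31,1],[32,0],[33,2],[36,0],[37,5],[38,0],[39,5],[40,0],[41,2],[42,0],[42,1],[43,0],[46,0],[46,1],[54,0],[54,6],[55,5],[56,0]]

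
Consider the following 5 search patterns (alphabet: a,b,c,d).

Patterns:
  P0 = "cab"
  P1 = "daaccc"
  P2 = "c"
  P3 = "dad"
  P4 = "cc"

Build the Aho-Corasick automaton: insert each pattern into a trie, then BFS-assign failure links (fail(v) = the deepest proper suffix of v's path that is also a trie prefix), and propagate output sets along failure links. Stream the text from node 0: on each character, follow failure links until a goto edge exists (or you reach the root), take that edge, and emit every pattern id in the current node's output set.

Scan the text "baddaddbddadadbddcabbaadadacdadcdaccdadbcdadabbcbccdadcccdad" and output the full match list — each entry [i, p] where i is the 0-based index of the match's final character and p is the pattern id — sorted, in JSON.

Construct AC machine:
Trie nodes:
  n0 'ε': c→1 d→4
  n1 'c': a→2 c→11  [P2 ends]
  n2 'ca': b→3
  n3 'cab': ·  [P0 ends]
  n4 'd': a→5
  n5 'da': a→6 d→10
  n6 'daa': c→7
  n7 'daac': c→8
  n8 'daacc': c→9
  n9 'daaccc': ·  [P1 ends]
  n10 'dad': ·  [P3 ends]
  n11 'cc': ·  [P4 ends]

BFS fail/out derivation:
  n1('c'): parent n0 fail=0; on 'c' 0 → fail=0;  out {2}∪∅={2}
  n4('d'): parent n0 fail=0; on 'd' 0 → fail=0;  out ∅∪∅=∅
  n2('ca'): parent n1 fail=0; on 'a' 0 → fail=0;  out ∅∪∅=∅
  n5('da'): parent n4 fail=0; on 'a' 0 → fail=0;  out ∅∪∅=∅
  n11('cc'): parent n1 fail=0; on 'c' 0 → fail=1;  out {4}∪{2}={2,4}
  n3('cab'): parent n2 fail=0; on 'b' 0 → fail=0;  out {0}∪∅={0}
  n6('daa'): parent n5 fail=0; on 'a' 0 → fail=0;  out ∅∪∅=∅
  n10('dad'): parent n5 fail=0; on 'd' 0 → fail=4;  out {3}∪∅={3}
  n7('daac'): parent n6 fail=0; on 'c' 0 → fail=1;  out ∅∪{2}={2}
  n8('daacc'): parent n7 fail=1; on 'c' 1 → fail=11;  out ∅∪{2,4}={2,4}
  n9('daaccc'): parent n8 fail=11; on 'c' 11→1 → fail=11;  out {1}∪{2,4}={1,2,4}

Run:
pos 0 'b': at 0
pos 1 'a': at 0
pos 2 'd': at 4
pos 3 'd': at 4 (via fail)
pos 4 'a': at 5
pos 5 'd': at 10  emit P3@[3:5]
pos 6 'd': at 4 (via fail)
pos 7 'b': at 0 (via fail)
pos 8 'd': at 4
pos 9 'd': at 4 (via fail)
pos 10 'a': at 5
pos 11 'd': at 10  emit P3@[9:11]
pos 12 'a': at 5 (via fail)
pos 13 'd': at 10  emit P3@[11:13]
pos 14 'b': at 0 (via fail)
pos 15 'd': at 4
pos 16 'd': at 4 (via fail)
pos 17 'c': at 1 (via fail)  emit P2@[17:17]
pos 18 'a': at 2
pos 19 'b': at 3  emit P0@[17:19]
pos 20 'b': at 0 (via fail)
pos 21 'a': at 0
pos 22 'a': at 0
pos 23 'd': at 4
pos 24 'a': at 5
pos 25 'd': at 10  emit P3@[23:25]
pos 26 'a': at 5 (via fail)
pos 27 'c': at 1 (via fail)  emit P2@[27:27]
pos 28 'd': at 4 (via fail)
pos 29 'a': at 5
pos 30 'd': at 10  emit P3@[28:30]
pos 31 'c': at 1 (via fail)  emit P2@[31:31]
pos 32 'd': at 4 (via fail)
pos 33 'a': at 5
pos 34 'c': at 1 (via fail)  emit P2@[34:34]
pos 35 'c': at 11  emit P2@[35:35],P4@[34:35]
pos 36 'd': at 4 (via fail)
pos 37 'a': at 5
pos 38 'd': at 10  emit P3@[36:38]
pos 39 'b': at 0 (via fail)
pos 40 'c': at 1  emit P2@[40:40]
pos 41 'd': at 4 (via fail)
pos 42 'a': at 5
pos 43 'd': at 10  emit P3@[41:43]
pos 44 'a': at 5 (via fail)
pos 45 'b': at 0 (via fail)
pos 46 'b': at 0
pos 47 'c': at 1  emit P2@[47:47]
pos 48 'b': at 0 (via fail)
pos 49 'c': at 1  emit P2@[49:49]
pos 50 'c': at 11  emit P2@[50:50],P4@[49:50]
pos 51 'd': at 4 (via fail)
pos 52 'a': at 5
pos 53 'd': at 10  emit P3@[51:53]
pos 54 'c': at 1 (via fail)  emit P2@[54:54]
pos 55 'c': at 11  emit P2@[55:55],P4@[54:55]
pos 56 'c': at 11 (via fail)  emit P2@[56:56],P4@[55:56]
pos 57 'd': at 4 (via fail)
pos 58 'a': at 5
pos 59 'd': at 10  emit P3@[57:59]

Result: [[5,3],[11,3],[13,3],[17,2],[19,0],[25,3],[27,2],[30,3],[31,2],[34,2],[35,2],[35,4],[38,3],[40,2],[43,3],[47,2],[49,2],[50,2],[50,4],[53,3],[54,2],[55,2],[55,4],[56,2],[56,4],[59,3]]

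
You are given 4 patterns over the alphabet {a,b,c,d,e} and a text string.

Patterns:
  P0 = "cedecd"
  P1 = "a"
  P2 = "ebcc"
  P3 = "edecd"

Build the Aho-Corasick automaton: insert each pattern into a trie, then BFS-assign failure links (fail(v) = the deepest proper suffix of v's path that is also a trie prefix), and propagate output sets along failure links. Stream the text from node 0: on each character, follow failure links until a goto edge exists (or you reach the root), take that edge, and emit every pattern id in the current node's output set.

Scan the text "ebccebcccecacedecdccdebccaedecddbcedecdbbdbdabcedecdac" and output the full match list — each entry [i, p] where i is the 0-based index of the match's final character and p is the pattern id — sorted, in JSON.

Construct AC machine:
Trie (insert patterns):
  0='ε' goto a→7 c→1 e→8
  1='c' goto e→2
  2='ce' goto d→3
  3='ced' goto e→4
  4='cede' goto c→5
  5='cedec' goto d→6
  6='cedecd' goto ·  [P0 ends]
  7='a' goto ·  [P1 ends]
  8='e' goto b→9 d→12
  9='eb' goto c→10
  10='ebc' goto c→11
  11='ebcc' goto ·  [P2 ends]
  12='ed' goto e→13
  13='ede' goto c→14
  14='edec' goto d→15
  15='edecd' goto ·  [P3 ends]

Failure links (BFS by depth):
  n1('c'): parent n0 fail=0; on 'c' 0 → fail=0;  out ∅∪∅=∅
  n7('a'): parent n0 fail=0; on 'a' 0 → fail=0;  out {1}∪∅={1}
  n8('e'): parent n0 fail=0; on 'e' 0 → fail=0;  out ∅∪∅=∅
  n2('ce'): parent n1 fail=0; on 'e' 0 → fail=8;  out ∅∪∅=∅
  n9('eb'): parent n8 fail=0; on 'b' 0 → fail=0;  out ∅∪∅=∅
  n12('ed'): parent n8 fail=0; on 'd' 0 → fail=0;  out ∅∪∅=∅
  n3('ced'): parent n2 fail=8; on 'd' 8 → fail=12;  out ∅∪∅=∅
  n10('ebc'): parent n9 fail=0; on 'c' 0 → fail=1;  out ∅∪∅=∅
  n13('ede'): parent n12 fail=0; on 'e' 0 → fail=8;  out ∅∪∅=∅
  n4('cede'): parent n3 fail=12; on 'e' 12 → fail=13;  out ∅∪∅=∅
  n11('ebcc'): parent n10 fail=1; on 'c' 1→0 → fail=1;  out {2}∪∅={2}
  n14('edec'): parent n13 fail=8; on 'c' 8→0 → fail=1;  out ∅∪∅=∅
  n5('cedec'): parent n4 fail=13; on 'c' 13 → fail=14;  out ∅∪∅=∅
  n15('edecd'): parent n14 fail=1; on 'd' 1→0 → fail=0;  out {3}∪∅={3}
  n6('cedecd'): parent n5 fail=14; on 'd' 14 → fail=15;  out {0}∪{3}={0,3}

Text stream:
i=0 'e': node 0→8
i=1 'b': node 8→9
i=2 'c': node 9→10
i=3 'c': node 10→11  emit P2@[0:3]
i=4 'e': node 11→2 ·f
i=5 'b': node 2→9 ·f
i=6 'c': node 9→10
i=7 'c': node 10→11  emit P2@[4:7]
i=8 'c': node 11→1 ·f
i=9 'e': node 1→2
i=10 'c': node 2→1 ·f
i=11 'a': node 1→7 ·f  emit P1@[11:11]
i=12 'c': node 7→1 ·f
i=13 'e': node 1→2
i=14 'd': node 2→3
i=15 'e': node 3→4
i=16 'c': node 4→5
i=17 'd': node 5→6  emit P0@[12:17],P3@[13:17]
i=18 'c': node 6→1 ·f
i=19 'c': node 1→1 ·f
i=20 'd': node 1→0 ·f
i=21 'e': node 0→8
i=22 'b': node 8→9
i=23 'c': node 9→10
i=24 'c': node 10→11  emit P2@[21:24]
i=25 'a': node 11→7 ·f  emit P1@[25:25]
i=26 'e': node 7→8 ·f
i=27 'd': node 8→12
i=28 'e': node 12→13
i=29 'c': node 13→14
i=30 'd': node 14→15  emit P3@[26:30]
i=31 'd': node 15→0 ·f
i=32 'b': node 0→0
i=33 'c': node 0→1
i=34 'e': node 1→2
i=35 'd': node 2→3
i=36 'e': node 3→4
i=37 'c': node 4→5
i=38 'd': node 5→6  emit P0@[33:38],P3@[34:38]
i=39 'b': node 6→0 ·f
i=40 'b': node 0→0
i=41 'd': node 0→0
i=42 'b': node 0→0
i=43 'd': node 0→0
i=44 'a': node 0→7  emit P1@[44:44]
i=45 'b': node 7→0 ·f
i=46 'c': node 0→1
i=47 'e': node 1→2
i=48 'd': node 2→3
i=49 'e': node 3→4
i=50 'c': node 4→5
i=51 'd': node 5→6  emit P0@[46:51],P3@[47:51]
i=52 'a': node 6→7 ·f  emit P1@[52:52]
i=53 'c': node 7→1 ·f

All matches (sorted): [[3,2],[7,2],[11,1],[17,0],[17,3],[24,2],[25,1],[30,3],[38,0],[38,3],[44,1],[51,0],[51,3],[52,1]]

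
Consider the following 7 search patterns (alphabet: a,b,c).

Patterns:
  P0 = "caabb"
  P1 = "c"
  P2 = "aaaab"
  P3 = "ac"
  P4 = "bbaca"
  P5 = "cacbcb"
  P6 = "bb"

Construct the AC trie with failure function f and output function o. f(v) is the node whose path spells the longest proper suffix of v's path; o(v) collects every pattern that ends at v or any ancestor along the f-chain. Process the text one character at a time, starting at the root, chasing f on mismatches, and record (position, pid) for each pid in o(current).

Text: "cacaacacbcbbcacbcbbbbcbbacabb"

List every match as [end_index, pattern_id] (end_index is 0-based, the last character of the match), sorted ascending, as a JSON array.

Build:
Trie nodes:
  0='ε' goto a→6 b→12 c→1
  1='c' goto a→2  ←P1
  2='ca' goto a→3 c→17
  3='caa' goto b→4
  4='caab' goto b→5
  5='caabb' goto ·  ←P0
  6='a' goto a→7 c→11
  7='aa' goto a→8
  8='aaa' goto a→9
  9='aaaa' goto b→10
  10='aaaab' goto ·  ←P2
  11='ac' goto ·  ←P3
  12='b' goto b→13
  13='bb' goto a→14  ←P6
  14='bba' goto c→15
  15='bbac' goto a→16
  16='bbaca' goto ·  ←P4
  17='cac' goto b→18
  18='cacb' goto c→19
  19='cacbc' goto b→20
  20='cacbcb' goto ·  ←P5

Failure links (BFS by depth):
  n1('c'): parent n0 fail=0; on 'c' 0 → fail=0;  out {1}∪∅={1}
  n6('a'): parent n0 fail=0; on 'a' 0 → fail=0;  out ∅∪∅=∅
  n12('b'): parent n0 fail=0; on 'b' 0 → fail=0;  out ∅∪∅=∅
  n2('ca'): parent n1 fail=0; on 'a' 0 → fail=6;  out ∅∪∅=∅
  n7('aa'): parent n6 fail=0; on 'a' 0 → fail=6;  out ∅∪∅=∅
  n11('ac'): parent n6 fail=0; on 'c' 0 → fail=1;  out {3}∪{1}={1,3}
  n13('bb'): parent n12 fail=0; on 'b' 0 → fail=12;  out {6}∪∅={6}
  n3('caa'): parent n2 fail=6; on 'a' 6 → fail=7;  out ∅∪∅=∅
  n8('aaa'): parent n7 fail=6; on 'a' 6 → fail=7;  out ∅∪∅=∅
  n14('bba'): parent n13 fail=12; on 'a' 12→0 → fail=6;  out ∅∪∅=∅
  n17('cac'): parent n2 fail=6; on 'c' 6 → fail=11;  out ∅∪{1,3}={1,3}
  n4('caab'): parent n3 fail=7; on 'b' 7→6→0 → fail=12;  out ∅∪∅=∅
  n9('aaaa'): parent n8 fail=7; on 'a' 7 → fail=8;  out ∅∪∅=∅
  n15('bbac'): parent n14 fail=6; on 'c' 6 → fail=11;  out ∅∪{1,3}={1,3}
  n18('cacb'): parent n17 fail=11; on 'b' 11→1→0 → fail=12;  out ∅∪∅=∅
  n5('caabb'): parent n4 fail=12; on 'b' 12 → fail=13;  out {0}∪{6}={0,6}
  n10('aaaab'): parent n9 fail=8; on 'b' 8→7→6→0 → fail=12;  out {2}∪∅={2}
  n16('bbaca'): parent n15 fail=11; on 'a' 11→1 → fail=2;  out {4}∪∅={4}
  n19('cacbc'): parent n18 fail=12; on 'c' 12→0 → fail=1;  out ∅∪{1}={1}
  n20('cacbcb'): parent n19 fail=1; on 'b' 1→0 → fail=12;  out {5}∪∅={5}

Run:
[0] read 'c'  n0⇒n1  emit P1@[0:0]
[1] read 'a'  n1⇒n2
[2] read 'c'  n2⇒n17  emit P1@[2:2],P3@[1:2]
[3] read 'a'  n17⇒n2 ·f
[4] read 'a'  n2⇒n3
[5] read 'c'  n3⇒n11 ·f  emit P1@[5:5],P3@[4:5]
[6] read 'a'  n11⇒n2 ·f
[7] read 'c'  n2⇒n17  emit P1@[7:7],P3@[6:7]
[8] read 'b'  n17⇒n18
[9] read 'c'  n18⇒n19  emit P1@[9:9]
[10] read 'b'  n19⇒n20  emit P5@[5:10]
[11] read 'b'  n20⇒n13 ·f  emit P6@[10:11]
[12] read 'c'  n13⇒n1 ·f  emit P1@[12:12]
[13] read 'a'  n1⇒n2
[14] read 'c'  n2⇒n17  emit P1@[14:14],P3@[13:14]
[15] read 'b'  n17⇒n18
[16] read 'c'  n18⇒n19  emit P1@[16:16]
[17] read 'b'  n19⇒n20  emit P5@[12:17]
[18] read 'b'  n20⇒n13 ·f  emit P6@[17:18]
[19] read 'b'  n13⇒n13 ·f  emit P6@[18:19]
[20] read 'b'  n13⇒n13 ·f  emit P6@[19:20]
[21] read 'c'  n13⇒n1 ·f  emit P1@[21:21]
[22] read 'b'  n1⇒n12 ·f
[23] read 'b'  n12⇒n13  emit P6@[22:23]
[24] read 'a'  n13⇒n14
[25] read 'c'  n14⇒n15  emit P1@[25:25],P3@[24:25]
[26] read 'a'  n15⇒n16  emit P4@[22:26]
[27] read 'b'  n16⇒n12 ·f
[28] read 'b'  n12⇒n13  emit P6@[27:28]

All matches (sorted): [[0,1],[2,1],[2,3],[5,1],[5,3],[7,1],[7,3],[9,1],[10,5],[11,6],[12,1],[14,1],[14,3],[16,1],[17,5],[18,6],[19,6],[20,6],[21,1],[23,6],[25,1],[25,3],[26,4],[28,6]]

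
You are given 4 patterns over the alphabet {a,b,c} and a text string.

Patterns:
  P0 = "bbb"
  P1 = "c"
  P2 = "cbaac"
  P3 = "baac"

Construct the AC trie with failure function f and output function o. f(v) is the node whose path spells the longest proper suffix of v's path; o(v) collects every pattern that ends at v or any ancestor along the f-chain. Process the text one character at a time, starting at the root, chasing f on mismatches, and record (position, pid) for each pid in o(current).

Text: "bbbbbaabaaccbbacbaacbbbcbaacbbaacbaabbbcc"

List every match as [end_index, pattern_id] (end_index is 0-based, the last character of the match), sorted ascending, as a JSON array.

Build automaton:
Trie nodes:
  0='ε' goto b→1 c→4
  1='b' goto a→9 b→2
  2='bb' goto b→3
  3='bbb' goto ·  ←P0
  4='c' goto b→5  ←P1
  5='cb' goto a→6
  6='cba' goto a→7
  7='cbaa' goto c→8
  8='cbaac' goto ·  ←P2
  9='ba' goto a→10
  10='baa' goto c→11
  11='baac' goto ·  ←P3

Failure links (BFS by depth):
  fail(1) 'b': from fail(0)=0 chase 'b': 0 ⇒ 0;  out=∅∪out(0)=∅
  fail(4) 'c': from fail(0)=0 chase 'c': 0 ⇒ 0;  out={1}∪out(0)={1}
  fail(2) 'bb': from fail(1)=0 chase 'b': 0 ⇒ 1;  out=∅∪out(1)=∅
  fail(5) 'cb': from fail(4)=0 chase 'b': 0 ⇒ 1;  out=∅∪out(1)=∅
  fail(9) 'ba': from fail(1)=0 chase 'a': 0 ⇒ 0;  out=∅∪out(0)=∅
  fail(3) 'bbb': from fail(2)=1 chase 'b': 1 ⇒ 2;  out={0}∪out(2)={0}
  fail(6) 'cba': from fail(5)=1 chase 'a': 1 ⇒ 9;  out=∅∪out(9)=∅
  fail(10) 'baa': from fail(9)=0 chase 'a': 0 ⇒ 0;  out=∅∪out(0)=∅
  fail(7) 'cbaa': from fail(6)=9 chase 'a': 9 ⇒ 10;  out=∅∪out(10)=∅
  fail(11) 'baac': from fail(10)=0 chase 'c': 0 ⇒ 4;  out={3}∪out(4)={1,3}
  fail(8) 'cbaac': from fail(7)=10 chase 'c': 10 ⇒ 11;  out={2}∪out(11)={1,2,3}

Scan:
i=0 'b': node 0→1
i=1 'b': node 1→2
i=2 'b': node 2→3  ** P0@[0:2]
i=3 'b': node 3→3 ·f  ** P0@[1:3]
i=4 'b': node 3→3 ·f  ** P0@[2:4]
i=5 'a': node 3→9 ·f
i=6 'a': node 9→10
i=7 'b': node 10→1 ·f
i=8 'a': node 1→9
i=9 'a': node 9→10
i=10 'c': node 10→11  ** P1@[10:10],P3@[7:10]
i=11 'c': node 11→4 ·f  ** P1@[11:11]
i=12 'b': node 4→5
i=13 'b': node 5→2 ·f
i=14 'a': node 2→9 ·f
i=15 'c': node 9→4 ·f  ** P1@[15:15]
i=16 'b': node 4→5
i=17 'a': node 5→6
i=18 'a': node 6→7
i=19 'c': node 7→8  ** P1@[19:19],P2@[15:19],P3@[16:19]
i=20 'b': node 8→5 ·f
i=21 'b': node 5→2 ·f
i=22 'b': node 2→3  ** P0@[20:22]
i=23 'c': node 3→4 ·f  ** P1@[23:23]
i=24 'b': node 4→5
i=25 'a': node 5→6
i=26 'a': node 6→7
i=27 'c': node 7→8  ** P1@[27:27],P2@[23:27],P3@[24:27]
i=28 'b': node 8→5 ·f
i=29 'b': node 5→2 ·f
i=30 'a': node 2→9 ·f
i=31 'a': node 9→10
i=32 'c': node 10→11  ** P1@[32:32],P3@[29:32]
i=33 'b': node 11→5 ·f
i=34 'a': node 5→6
i=35 'a': node 6→7
i=36 'b': node 7→1 ·f
i=37 'b': node 1→2
i=38 'b': node 2→3  ** P0@[36:38]
i=39 'c': node 3→4 ·f  ** P1@[39:39]
i=40 'c': node 4→4 ·f  ** P1@[40:40]

Matches: [[2,0],[3,0],[4,0],[10,1],[10,3],[11,1],[15,1],[19,1],[19,2],[19,3],[22,0],[23,1],[27,1],[27,2],[27,3],[32,1],[32,3],[38,0],[39,1],[40,1]]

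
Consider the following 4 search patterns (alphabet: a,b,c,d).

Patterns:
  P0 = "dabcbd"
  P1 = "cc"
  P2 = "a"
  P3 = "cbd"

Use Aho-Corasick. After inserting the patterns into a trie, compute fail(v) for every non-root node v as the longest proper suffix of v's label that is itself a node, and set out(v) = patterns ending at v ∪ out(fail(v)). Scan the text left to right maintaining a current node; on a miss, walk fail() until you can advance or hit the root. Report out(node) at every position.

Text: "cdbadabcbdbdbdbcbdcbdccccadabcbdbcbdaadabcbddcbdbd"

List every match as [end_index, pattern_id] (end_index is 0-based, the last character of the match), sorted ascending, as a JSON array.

Build:
Trie nodes:
  n0 'ε': a→9 c→7 d→1
  n1 'd': a→2
  n2 'da': b→3
  n3 'dab': c→4
  n4 'dabc': b→5
  n5 'dabcb': d→6
  n6 'dabcbd': ·  ←P0
  n7 'c': b→10 c→8
  n8 'cc': ·  ←P1
  n9 'a': ·  ←P2
  n10 'cb': d→11
  n11 'cbd': ·  ←P3

Failure links (BFS by depth):
  n1('d'): parent n0 fail=0; on 'd' 0 → fail=0;  out ∅∪∅=∅
  n7('c'): parent n0 fail=0; on 'c' 0 → fail=0;  out ∅∪∅=∅
  n9('a'): parent n0 fail=0; on 'a' 0 → fail=0;  out {2}∪∅={2}
  n2('da'): parent n1 fail=0; on 'a' 0 → fail=9;  out ∅∪{2}={2}
  n8('cc'): parent n7 fail=0; on 'c' 0 → fail=7;  out {1}∪∅={1}
  n10('cb'): parent n7 fail=0; on 'b' 0 → fail=0;  out ∅∪∅=∅
  n3('dab'): parent n2 fail=9; on 'b' 9→0 → fail=0;  out ∅∪∅=∅
  n11('cbd'): parent n10 fail=0; on 'd' 0 → fail=1;  out {3}∪∅={3}
  n4('dabc'): parent n3 fail=0; on 'c' 0 → fail=7;  out ∅∪∅=∅
  n5('dabcb'): parent n4 fail=7; on 'b' 7 → fail=10;  out ∅∪∅=∅
  n6('dabcbd'): parent n5 fail=10; on 'd' 10 → fail=11;  out {0}∪{3}={0,3}

Scan:
[0] read 'c'  n0⇒n7
[1] read 'd'  n7⇒n1 (fail-walked)
[2] read 'b'  n1⇒n0 (fail-walked)
[3] read 'a'  n0⇒n9  ** P2@[3:3]
[4] read 'd'  n9⇒n1 (fail-walked)
[5] read 'a'  n1⇒n2  ** P2@[5:5]
[6] read 'b'  n2⇒n3
[7] read 'c'  n3⇒n4
[8] read 'b'  n4⇒n5
[9] read 'd'  n5⇒n6  ** P0@[4:9],P3@[7:9]
[10] read 'b'  n6⇒n0 (fail-walked)
[11] read 'd'  n0⇒n1
[12] read 'b'  n1⇒n0 (fail-walked)
[13] read 'd'  n0⇒n1
[14] read 'b'  n1⇒n0 (fail-walked)
[15] read 'c'  n0⇒n7
[16] read 'b'  n7⇒n10
[17] read 'd'  n10⇒n11  ** P3@[15:17]
[18] read 'c'  n11⇒n7 (fail-walked)
[19] read 'b'  n7⇒n10
[20] read 'd'  n10⇒n11  ** P3@[18:20]
[21] read 'c'  n11⇒n7 (fail-walked)
[22] read 'c'  n7⇒n8  ** P1@[21:22]
[23] read 'c'  n8⇒n8 (fail-walked)  ** P1@[22:23]
[24] read 'c'  n8⇒n8 (fail-walked)  ** P1@[23:24]
[25] read 'a'  n8⇒n9 (fail-walked)  ** P2@[25:25]
[26] read 'd'  n9⇒n1 (fail-walked)
[27] read 'a'  n1⇒n2  ** P2@[27:27]
[28] read 'b'  n2⇒n3
[29] read 'c'  n3⇒n4
[30] read 'b'  n4⇒n5
[31] read 'd'  n5⇒n6  ** P0@[26:31],P3@[29:31]
[32] read 'b'  n6⇒n0 (fail-walked)
[33] read 'c'  n0⇒n7
[34] read 'b'  n7⇒n10
[35] read 'd'  n10⇒n11  ** P3@[33:35]
[36] read 'a'  n11⇒n2 (fail-walked)  ** P2@[36:36]
[37] read 'a'  n2⇒n9 (fail-walked)  ** P2@[37:37]
[38] read 'd'  n9⇒n1 (fail-walked)
[39] read 'a'  n1⇒n2  ** P2@[39:39]
[40] read 'b'  n2⇒n3
[41] read 'c'  n3⇒n4
[42] read 'b'  n4⇒n5
[43] read 'd'  n5⇒n6  ** P0@[38:43],P3@[41:43]
[44] read 'd'  n6⇒n1 (fail-walked)
[45] read 'c'  n1⇒n7 (fail-walked)
[46] read 'b'  n7⇒n10
[47] read 'd'  n10⇒n11  ** P3@[45:47]
[48] read 'b'  n11⇒n0 (fail-walked)
[49] read 'd'  n0⇒n1

Matches: [[3,2],[5,2],[9,0],[9,3],[17,3],[20,3],[22,1],[23,1],[24,1],[25,2],[27,2],[31,0],[31,3],[35,3],[36,2],[37,2],[39,2],[43,0],[43,3],[47,3]]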